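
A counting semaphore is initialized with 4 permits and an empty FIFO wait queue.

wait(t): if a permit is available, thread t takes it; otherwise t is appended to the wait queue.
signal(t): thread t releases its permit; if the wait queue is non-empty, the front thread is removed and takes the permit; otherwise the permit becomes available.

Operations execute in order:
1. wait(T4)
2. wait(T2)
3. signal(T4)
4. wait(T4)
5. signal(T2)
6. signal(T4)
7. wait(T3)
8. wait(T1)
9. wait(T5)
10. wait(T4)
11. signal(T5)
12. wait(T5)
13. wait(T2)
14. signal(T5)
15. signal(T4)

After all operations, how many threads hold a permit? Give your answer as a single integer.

Step 1: wait(T4) -> count=3 queue=[] holders={T4}
Step 2: wait(T2) -> count=2 queue=[] holders={T2,T4}
Step 3: signal(T4) -> count=3 queue=[] holders={T2}
Step 4: wait(T4) -> count=2 queue=[] holders={T2,T4}
Step 5: signal(T2) -> count=3 queue=[] holders={T4}
Step 6: signal(T4) -> count=4 queue=[] holders={none}
Step 7: wait(T3) -> count=3 queue=[] holders={T3}
Step 8: wait(T1) -> count=2 queue=[] holders={T1,T3}
Step 9: wait(T5) -> count=1 queue=[] holders={T1,T3,T5}
Step 10: wait(T4) -> count=0 queue=[] holders={T1,T3,T4,T5}
Step 11: signal(T5) -> count=1 queue=[] holders={T1,T3,T4}
Step 12: wait(T5) -> count=0 queue=[] holders={T1,T3,T4,T5}
Step 13: wait(T2) -> count=0 queue=[T2] holders={T1,T3,T4,T5}
Step 14: signal(T5) -> count=0 queue=[] holders={T1,T2,T3,T4}
Step 15: signal(T4) -> count=1 queue=[] holders={T1,T2,T3}
Final holders: {T1,T2,T3} -> 3 thread(s)

Answer: 3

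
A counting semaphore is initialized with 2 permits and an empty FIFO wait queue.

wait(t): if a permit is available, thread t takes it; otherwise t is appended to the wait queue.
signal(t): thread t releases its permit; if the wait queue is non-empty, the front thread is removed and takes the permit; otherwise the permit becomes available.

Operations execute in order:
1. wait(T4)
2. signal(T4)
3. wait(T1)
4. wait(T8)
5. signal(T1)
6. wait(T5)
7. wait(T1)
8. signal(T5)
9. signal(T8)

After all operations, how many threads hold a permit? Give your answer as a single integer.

Step 1: wait(T4) -> count=1 queue=[] holders={T4}
Step 2: signal(T4) -> count=2 queue=[] holders={none}
Step 3: wait(T1) -> count=1 queue=[] holders={T1}
Step 4: wait(T8) -> count=0 queue=[] holders={T1,T8}
Step 5: signal(T1) -> count=1 queue=[] holders={T8}
Step 6: wait(T5) -> count=0 queue=[] holders={T5,T8}
Step 7: wait(T1) -> count=0 queue=[T1] holders={T5,T8}
Step 8: signal(T5) -> count=0 queue=[] holders={T1,T8}
Step 9: signal(T8) -> count=1 queue=[] holders={T1}
Final holders: {T1} -> 1 thread(s)

Answer: 1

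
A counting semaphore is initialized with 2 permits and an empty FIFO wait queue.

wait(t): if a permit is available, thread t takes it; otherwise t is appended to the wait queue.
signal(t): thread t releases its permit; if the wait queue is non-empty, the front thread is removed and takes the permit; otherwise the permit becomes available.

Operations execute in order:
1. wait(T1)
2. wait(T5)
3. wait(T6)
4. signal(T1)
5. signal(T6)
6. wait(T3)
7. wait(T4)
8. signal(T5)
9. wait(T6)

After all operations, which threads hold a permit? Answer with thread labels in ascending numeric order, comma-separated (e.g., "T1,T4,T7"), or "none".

Step 1: wait(T1) -> count=1 queue=[] holders={T1}
Step 2: wait(T5) -> count=0 queue=[] holders={T1,T5}
Step 3: wait(T6) -> count=0 queue=[T6] holders={T1,T5}
Step 4: signal(T1) -> count=0 queue=[] holders={T5,T6}
Step 5: signal(T6) -> count=1 queue=[] holders={T5}
Step 6: wait(T3) -> count=0 queue=[] holders={T3,T5}
Step 7: wait(T4) -> count=0 queue=[T4] holders={T3,T5}
Step 8: signal(T5) -> count=0 queue=[] holders={T3,T4}
Step 9: wait(T6) -> count=0 queue=[T6] holders={T3,T4}
Final holders: T3,T4

Answer: T3,T4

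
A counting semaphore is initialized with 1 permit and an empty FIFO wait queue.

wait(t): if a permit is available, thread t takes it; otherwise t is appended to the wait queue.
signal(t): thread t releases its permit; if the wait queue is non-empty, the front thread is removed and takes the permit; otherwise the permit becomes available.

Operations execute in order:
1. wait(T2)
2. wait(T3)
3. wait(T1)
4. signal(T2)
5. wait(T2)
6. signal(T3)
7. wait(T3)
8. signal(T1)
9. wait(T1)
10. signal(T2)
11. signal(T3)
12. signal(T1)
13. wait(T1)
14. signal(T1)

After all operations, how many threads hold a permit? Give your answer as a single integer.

Answer: 0

Derivation:
Step 1: wait(T2) -> count=0 queue=[] holders={T2}
Step 2: wait(T3) -> count=0 queue=[T3] holders={T2}
Step 3: wait(T1) -> count=0 queue=[T3,T1] holders={T2}
Step 4: signal(T2) -> count=0 queue=[T1] holders={T3}
Step 5: wait(T2) -> count=0 queue=[T1,T2] holders={T3}
Step 6: signal(T3) -> count=0 queue=[T2] holders={T1}
Step 7: wait(T3) -> count=0 queue=[T2,T3] holders={T1}
Step 8: signal(T1) -> count=0 queue=[T3] holders={T2}
Step 9: wait(T1) -> count=0 queue=[T3,T1] holders={T2}
Step 10: signal(T2) -> count=0 queue=[T1] holders={T3}
Step 11: signal(T3) -> count=0 queue=[] holders={T1}
Step 12: signal(T1) -> count=1 queue=[] holders={none}
Step 13: wait(T1) -> count=0 queue=[] holders={T1}
Step 14: signal(T1) -> count=1 queue=[] holders={none}
Final holders: {none} -> 0 thread(s)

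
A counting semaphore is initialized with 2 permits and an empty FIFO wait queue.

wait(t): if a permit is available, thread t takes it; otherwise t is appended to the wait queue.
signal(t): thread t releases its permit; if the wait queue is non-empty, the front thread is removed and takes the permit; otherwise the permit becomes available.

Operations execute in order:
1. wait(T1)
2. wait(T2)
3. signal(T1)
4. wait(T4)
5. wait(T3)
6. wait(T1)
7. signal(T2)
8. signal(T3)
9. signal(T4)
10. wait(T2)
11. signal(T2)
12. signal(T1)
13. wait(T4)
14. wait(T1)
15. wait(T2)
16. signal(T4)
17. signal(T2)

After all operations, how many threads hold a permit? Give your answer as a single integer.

Step 1: wait(T1) -> count=1 queue=[] holders={T1}
Step 2: wait(T2) -> count=0 queue=[] holders={T1,T2}
Step 3: signal(T1) -> count=1 queue=[] holders={T2}
Step 4: wait(T4) -> count=0 queue=[] holders={T2,T4}
Step 5: wait(T3) -> count=0 queue=[T3] holders={T2,T4}
Step 6: wait(T1) -> count=0 queue=[T3,T1] holders={T2,T4}
Step 7: signal(T2) -> count=0 queue=[T1] holders={T3,T4}
Step 8: signal(T3) -> count=0 queue=[] holders={T1,T4}
Step 9: signal(T4) -> count=1 queue=[] holders={T1}
Step 10: wait(T2) -> count=0 queue=[] holders={T1,T2}
Step 11: signal(T2) -> count=1 queue=[] holders={T1}
Step 12: signal(T1) -> count=2 queue=[] holders={none}
Step 13: wait(T4) -> count=1 queue=[] holders={T4}
Step 14: wait(T1) -> count=0 queue=[] holders={T1,T4}
Step 15: wait(T2) -> count=0 queue=[T2] holders={T1,T4}
Step 16: signal(T4) -> count=0 queue=[] holders={T1,T2}
Step 17: signal(T2) -> count=1 queue=[] holders={T1}
Final holders: {T1} -> 1 thread(s)

Answer: 1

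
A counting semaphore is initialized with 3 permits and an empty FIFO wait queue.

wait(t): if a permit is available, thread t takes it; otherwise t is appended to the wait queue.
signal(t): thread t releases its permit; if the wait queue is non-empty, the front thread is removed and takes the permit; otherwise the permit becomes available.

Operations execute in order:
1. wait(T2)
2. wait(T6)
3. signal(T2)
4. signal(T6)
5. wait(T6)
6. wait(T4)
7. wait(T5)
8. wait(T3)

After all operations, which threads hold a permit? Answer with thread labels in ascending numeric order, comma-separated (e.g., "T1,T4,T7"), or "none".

Answer: T4,T5,T6

Derivation:
Step 1: wait(T2) -> count=2 queue=[] holders={T2}
Step 2: wait(T6) -> count=1 queue=[] holders={T2,T6}
Step 3: signal(T2) -> count=2 queue=[] holders={T6}
Step 4: signal(T6) -> count=3 queue=[] holders={none}
Step 5: wait(T6) -> count=2 queue=[] holders={T6}
Step 6: wait(T4) -> count=1 queue=[] holders={T4,T6}
Step 7: wait(T5) -> count=0 queue=[] holders={T4,T5,T6}
Step 8: wait(T3) -> count=0 queue=[T3] holders={T4,T5,T6}
Final holders: T4,T5,T6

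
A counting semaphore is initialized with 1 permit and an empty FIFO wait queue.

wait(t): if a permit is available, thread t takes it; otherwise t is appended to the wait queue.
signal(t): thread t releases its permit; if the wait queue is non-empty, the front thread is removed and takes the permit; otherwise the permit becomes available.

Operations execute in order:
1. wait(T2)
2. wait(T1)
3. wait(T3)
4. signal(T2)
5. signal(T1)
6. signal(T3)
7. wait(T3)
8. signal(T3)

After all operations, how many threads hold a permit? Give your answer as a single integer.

Step 1: wait(T2) -> count=0 queue=[] holders={T2}
Step 2: wait(T1) -> count=0 queue=[T1] holders={T2}
Step 3: wait(T3) -> count=0 queue=[T1,T3] holders={T2}
Step 4: signal(T2) -> count=0 queue=[T3] holders={T1}
Step 5: signal(T1) -> count=0 queue=[] holders={T3}
Step 6: signal(T3) -> count=1 queue=[] holders={none}
Step 7: wait(T3) -> count=0 queue=[] holders={T3}
Step 8: signal(T3) -> count=1 queue=[] holders={none}
Final holders: {none} -> 0 thread(s)

Answer: 0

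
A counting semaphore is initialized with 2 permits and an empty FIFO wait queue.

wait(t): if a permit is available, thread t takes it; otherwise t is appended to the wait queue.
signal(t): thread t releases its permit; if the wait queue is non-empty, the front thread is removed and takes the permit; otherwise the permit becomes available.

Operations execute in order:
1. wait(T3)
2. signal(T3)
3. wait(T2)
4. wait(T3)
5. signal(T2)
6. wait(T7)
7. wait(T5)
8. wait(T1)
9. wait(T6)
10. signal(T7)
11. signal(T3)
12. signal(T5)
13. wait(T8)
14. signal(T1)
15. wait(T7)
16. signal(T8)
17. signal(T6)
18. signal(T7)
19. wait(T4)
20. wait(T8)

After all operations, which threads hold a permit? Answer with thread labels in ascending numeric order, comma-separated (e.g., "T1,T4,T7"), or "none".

Step 1: wait(T3) -> count=1 queue=[] holders={T3}
Step 2: signal(T3) -> count=2 queue=[] holders={none}
Step 3: wait(T2) -> count=1 queue=[] holders={T2}
Step 4: wait(T3) -> count=0 queue=[] holders={T2,T3}
Step 5: signal(T2) -> count=1 queue=[] holders={T3}
Step 6: wait(T7) -> count=0 queue=[] holders={T3,T7}
Step 7: wait(T5) -> count=0 queue=[T5] holders={T3,T7}
Step 8: wait(T1) -> count=0 queue=[T5,T1] holders={T3,T7}
Step 9: wait(T6) -> count=0 queue=[T5,T1,T6] holders={T3,T7}
Step 10: signal(T7) -> count=0 queue=[T1,T6] holders={T3,T5}
Step 11: signal(T3) -> count=0 queue=[T6] holders={T1,T5}
Step 12: signal(T5) -> count=0 queue=[] holders={T1,T6}
Step 13: wait(T8) -> count=0 queue=[T8] holders={T1,T6}
Step 14: signal(T1) -> count=0 queue=[] holders={T6,T8}
Step 15: wait(T7) -> count=0 queue=[T7] holders={T6,T8}
Step 16: signal(T8) -> count=0 queue=[] holders={T6,T7}
Step 17: signal(T6) -> count=1 queue=[] holders={T7}
Step 18: signal(T7) -> count=2 queue=[] holders={none}
Step 19: wait(T4) -> count=1 queue=[] holders={T4}
Step 20: wait(T8) -> count=0 queue=[] holders={T4,T8}
Final holders: T4,T8

Answer: T4,T8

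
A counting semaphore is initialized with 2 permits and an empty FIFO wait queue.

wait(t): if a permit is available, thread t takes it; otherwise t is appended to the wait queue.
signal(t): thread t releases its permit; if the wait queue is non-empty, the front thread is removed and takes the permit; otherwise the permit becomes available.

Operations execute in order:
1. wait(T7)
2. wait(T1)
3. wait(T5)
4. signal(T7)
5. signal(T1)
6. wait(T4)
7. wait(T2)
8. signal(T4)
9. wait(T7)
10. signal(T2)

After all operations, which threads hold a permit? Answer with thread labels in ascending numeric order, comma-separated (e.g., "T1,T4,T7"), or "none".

Answer: T5,T7

Derivation:
Step 1: wait(T7) -> count=1 queue=[] holders={T7}
Step 2: wait(T1) -> count=0 queue=[] holders={T1,T7}
Step 3: wait(T5) -> count=0 queue=[T5] holders={T1,T7}
Step 4: signal(T7) -> count=0 queue=[] holders={T1,T5}
Step 5: signal(T1) -> count=1 queue=[] holders={T5}
Step 6: wait(T4) -> count=0 queue=[] holders={T4,T5}
Step 7: wait(T2) -> count=0 queue=[T2] holders={T4,T5}
Step 8: signal(T4) -> count=0 queue=[] holders={T2,T5}
Step 9: wait(T7) -> count=0 queue=[T7] holders={T2,T5}
Step 10: signal(T2) -> count=0 queue=[] holders={T5,T7}
Final holders: T5,T7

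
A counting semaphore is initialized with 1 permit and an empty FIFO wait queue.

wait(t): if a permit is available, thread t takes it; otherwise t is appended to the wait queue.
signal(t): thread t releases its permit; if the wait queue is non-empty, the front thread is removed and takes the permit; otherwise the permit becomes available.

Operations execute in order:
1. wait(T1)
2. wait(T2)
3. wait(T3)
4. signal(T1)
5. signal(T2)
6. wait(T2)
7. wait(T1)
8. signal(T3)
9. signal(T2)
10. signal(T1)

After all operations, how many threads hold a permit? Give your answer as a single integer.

Step 1: wait(T1) -> count=0 queue=[] holders={T1}
Step 2: wait(T2) -> count=0 queue=[T2] holders={T1}
Step 3: wait(T3) -> count=0 queue=[T2,T3] holders={T1}
Step 4: signal(T1) -> count=0 queue=[T3] holders={T2}
Step 5: signal(T2) -> count=0 queue=[] holders={T3}
Step 6: wait(T2) -> count=0 queue=[T2] holders={T3}
Step 7: wait(T1) -> count=0 queue=[T2,T1] holders={T3}
Step 8: signal(T3) -> count=0 queue=[T1] holders={T2}
Step 9: signal(T2) -> count=0 queue=[] holders={T1}
Step 10: signal(T1) -> count=1 queue=[] holders={none}
Final holders: {none} -> 0 thread(s)

Answer: 0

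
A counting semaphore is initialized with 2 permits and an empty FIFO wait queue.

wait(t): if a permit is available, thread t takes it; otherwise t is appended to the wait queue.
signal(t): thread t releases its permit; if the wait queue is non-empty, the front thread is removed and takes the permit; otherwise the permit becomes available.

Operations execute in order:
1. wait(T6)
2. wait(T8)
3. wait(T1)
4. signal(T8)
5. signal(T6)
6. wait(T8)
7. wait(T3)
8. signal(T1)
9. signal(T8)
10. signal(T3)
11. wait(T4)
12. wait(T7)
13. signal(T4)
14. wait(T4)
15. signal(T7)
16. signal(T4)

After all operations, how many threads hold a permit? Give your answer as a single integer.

Answer: 0

Derivation:
Step 1: wait(T6) -> count=1 queue=[] holders={T6}
Step 2: wait(T8) -> count=0 queue=[] holders={T6,T8}
Step 3: wait(T1) -> count=0 queue=[T1] holders={T6,T8}
Step 4: signal(T8) -> count=0 queue=[] holders={T1,T6}
Step 5: signal(T6) -> count=1 queue=[] holders={T1}
Step 6: wait(T8) -> count=0 queue=[] holders={T1,T8}
Step 7: wait(T3) -> count=0 queue=[T3] holders={T1,T8}
Step 8: signal(T1) -> count=0 queue=[] holders={T3,T8}
Step 9: signal(T8) -> count=1 queue=[] holders={T3}
Step 10: signal(T3) -> count=2 queue=[] holders={none}
Step 11: wait(T4) -> count=1 queue=[] holders={T4}
Step 12: wait(T7) -> count=0 queue=[] holders={T4,T7}
Step 13: signal(T4) -> count=1 queue=[] holders={T7}
Step 14: wait(T4) -> count=0 queue=[] holders={T4,T7}
Step 15: signal(T7) -> count=1 queue=[] holders={T4}
Step 16: signal(T4) -> count=2 queue=[] holders={none}
Final holders: {none} -> 0 thread(s)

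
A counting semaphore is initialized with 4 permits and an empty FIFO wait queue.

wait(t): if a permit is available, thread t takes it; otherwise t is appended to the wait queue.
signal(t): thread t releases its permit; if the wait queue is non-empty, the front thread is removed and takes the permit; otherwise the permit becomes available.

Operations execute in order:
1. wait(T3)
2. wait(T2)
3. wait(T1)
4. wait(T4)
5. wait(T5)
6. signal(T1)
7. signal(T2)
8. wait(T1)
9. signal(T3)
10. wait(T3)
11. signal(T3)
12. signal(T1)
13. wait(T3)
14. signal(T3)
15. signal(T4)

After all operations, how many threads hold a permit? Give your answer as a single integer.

Answer: 1

Derivation:
Step 1: wait(T3) -> count=3 queue=[] holders={T3}
Step 2: wait(T2) -> count=2 queue=[] holders={T2,T3}
Step 3: wait(T1) -> count=1 queue=[] holders={T1,T2,T3}
Step 4: wait(T4) -> count=0 queue=[] holders={T1,T2,T3,T4}
Step 5: wait(T5) -> count=0 queue=[T5] holders={T1,T2,T3,T4}
Step 6: signal(T1) -> count=0 queue=[] holders={T2,T3,T4,T5}
Step 7: signal(T2) -> count=1 queue=[] holders={T3,T4,T5}
Step 8: wait(T1) -> count=0 queue=[] holders={T1,T3,T4,T5}
Step 9: signal(T3) -> count=1 queue=[] holders={T1,T4,T5}
Step 10: wait(T3) -> count=0 queue=[] holders={T1,T3,T4,T5}
Step 11: signal(T3) -> count=1 queue=[] holders={T1,T4,T5}
Step 12: signal(T1) -> count=2 queue=[] holders={T4,T5}
Step 13: wait(T3) -> count=1 queue=[] holders={T3,T4,T5}
Step 14: signal(T3) -> count=2 queue=[] holders={T4,T5}
Step 15: signal(T4) -> count=3 queue=[] holders={T5}
Final holders: {T5} -> 1 thread(s)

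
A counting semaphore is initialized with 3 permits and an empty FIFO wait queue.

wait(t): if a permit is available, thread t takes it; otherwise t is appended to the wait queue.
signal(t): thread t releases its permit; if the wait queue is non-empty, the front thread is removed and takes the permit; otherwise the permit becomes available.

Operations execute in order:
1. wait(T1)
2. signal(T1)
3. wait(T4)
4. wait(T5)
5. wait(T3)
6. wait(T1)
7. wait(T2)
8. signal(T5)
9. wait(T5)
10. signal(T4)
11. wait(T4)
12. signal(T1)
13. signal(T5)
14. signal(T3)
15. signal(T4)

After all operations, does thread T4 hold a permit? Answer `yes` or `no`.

Step 1: wait(T1) -> count=2 queue=[] holders={T1}
Step 2: signal(T1) -> count=3 queue=[] holders={none}
Step 3: wait(T4) -> count=2 queue=[] holders={T4}
Step 4: wait(T5) -> count=1 queue=[] holders={T4,T5}
Step 5: wait(T3) -> count=0 queue=[] holders={T3,T4,T5}
Step 6: wait(T1) -> count=0 queue=[T1] holders={T3,T4,T5}
Step 7: wait(T2) -> count=0 queue=[T1,T2] holders={T3,T4,T5}
Step 8: signal(T5) -> count=0 queue=[T2] holders={T1,T3,T4}
Step 9: wait(T5) -> count=0 queue=[T2,T5] holders={T1,T3,T4}
Step 10: signal(T4) -> count=0 queue=[T5] holders={T1,T2,T3}
Step 11: wait(T4) -> count=0 queue=[T5,T4] holders={T1,T2,T3}
Step 12: signal(T1) -> count=0 queue=[T4] holders={T2,T3,T5}
Step 13: signal(T5) -> count=0 queue=[] holders={T2,T3,T4}
Step 14: signal(T3) -> count=1 queue=[] holders={T2,T4}
Step 15: signal(T4) -> count=2 queue=[] holders={T2}
Final holders: {T2} -> T4 not in holders

Answer: no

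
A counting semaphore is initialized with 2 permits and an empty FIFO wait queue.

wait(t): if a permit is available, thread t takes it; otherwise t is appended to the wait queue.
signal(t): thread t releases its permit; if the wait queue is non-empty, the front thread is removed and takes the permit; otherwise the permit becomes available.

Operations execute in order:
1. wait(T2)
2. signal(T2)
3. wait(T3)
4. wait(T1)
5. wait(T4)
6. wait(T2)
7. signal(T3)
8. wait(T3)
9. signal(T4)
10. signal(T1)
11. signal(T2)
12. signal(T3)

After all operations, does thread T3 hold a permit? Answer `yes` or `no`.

Step 1: wait(T2) -> count=1 queue=[] holders={T2}
Step 2: signal(T2) -> count=2 queue=[] holders={none}
Step 3: wait(T3) -> count=1 queue=[] holders={T3}
Step 4: wait(T1) -> count=0 queue=[] holders={T1,T3}
Step 5: wait(T4) -> count=0 queue=[T4] holders={T1,T3}
Step 6: wait(T2) -> count=0 queue=[T4,T2] holders={T1,T3}
Step 7: signal(T3) -> count=0 queue=[T2] holders={T1,T4}
Step 8: wait(T3) -> count=0 queue=[T2,T3] holders={T1,T4}
Step 9: signal(T4) -> count=0 queue=[T3] holders={T1,T2}
Step 10: signal(T1) -> count=0 queue=[] holders={T2,T3}
Step 11: signal(T2) -> count=1 queue=[] holders={T3}
Step 12: signal(T3) -> count=2 queue=[] holders={none}
Final holders: {none} -> T3 not in holders

Answer: no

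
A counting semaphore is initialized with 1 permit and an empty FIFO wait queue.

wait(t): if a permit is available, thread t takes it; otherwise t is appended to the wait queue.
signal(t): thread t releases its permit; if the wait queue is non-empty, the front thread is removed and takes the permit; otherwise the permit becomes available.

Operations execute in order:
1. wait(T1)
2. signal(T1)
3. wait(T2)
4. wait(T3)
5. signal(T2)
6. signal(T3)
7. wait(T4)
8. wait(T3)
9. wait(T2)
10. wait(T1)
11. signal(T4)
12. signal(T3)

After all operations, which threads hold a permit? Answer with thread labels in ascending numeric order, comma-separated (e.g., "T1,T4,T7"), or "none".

Answer: T2

Derivation:
Step 1: wait(T1) -> count=0 queue=[] holders={T1}
Step 2: signal(T1) -> count=1 queue=[] holders={none}
Step 3: wait(T2) -> count=0 queue=[] holders={T2}
Step 4: wait(T3) -> count=0 queue=[T3] holders={T2}
Step 5: signal(T2) -> count=0 queue=[] holders={T3}
Step 6: signal(T3) -> count=1 queue=[] holders={none}
Step 7: wait(T4) -> count=0 queue=[] holders={T4}
Step 8: wait(T3) -> count=0 queue=[T3] holders={T4}
Step 9: wait(T2) -> count=0 queue=[T3,T2] holders={T4}
Step 10: wait(T1) -> count=0 queue=[T3,T2,T1] holders={T4}
Step 11: signal(T4) -> count=0 queue=[T2,T1] holders={T3}
Step 12: signal(T3) -> count=0 queue=[T1] holders={T2}
Final holders: T2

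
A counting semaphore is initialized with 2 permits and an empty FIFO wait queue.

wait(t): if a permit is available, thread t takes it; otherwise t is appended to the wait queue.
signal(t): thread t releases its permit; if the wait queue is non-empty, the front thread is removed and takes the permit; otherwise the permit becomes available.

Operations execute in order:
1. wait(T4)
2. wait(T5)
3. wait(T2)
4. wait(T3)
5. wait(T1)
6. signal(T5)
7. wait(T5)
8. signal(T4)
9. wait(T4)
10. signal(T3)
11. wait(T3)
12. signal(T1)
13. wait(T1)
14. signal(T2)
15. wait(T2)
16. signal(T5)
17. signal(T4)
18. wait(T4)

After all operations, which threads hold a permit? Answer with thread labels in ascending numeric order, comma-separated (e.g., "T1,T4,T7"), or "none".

Answer: T1,T3

Derivation:
Step 1: wait(T4) -> count=1 queue=[] holders={T4}
Step 2: wait(T5) -> count=0 queue=[] holders={T4,T5}
Step 3: wait(T2) -> count=0 queue=[T2] holders={T4,T5}
Step 4: wait(T3) -> count=0 queue=[T2,T3] holders={T4,T5}
Step 5: wait(T1) -> count=0 queue=[T2,T3,T1] holders={T4,T5}
Step 6: signal(T5) -> count=0 queue=[T3,T1] holders={T2,T4}
Step 7: wait(T5) -> count=0 queue=[T3,T1,T5] holders={T2,T4}
Step 8: signal(T4) -> count=0 queue=[T1,T5] holders={T2,T3}
Step 9: wait(T4) -> count=0 queue=[T1,T5,T4] holders={T2,T3}
Step 10: signal(T3) -> count=0 queue=[T5,T4] holders={T1,T2}
Step 11: wait(T3) -> count=0 queue=[T5,T4,T3] holders={T1,T2}
Step 12: signal(T1) -> count=0 queue=[T4,T3] holders={T2,T5}
Step 13: wait(T1) -> count=0 queue=[T4,T3,T1] holders={T2,T5}
Step 14: signal(T2) -> count=0 queue=[T3,T1] holders={T4,T5}
Step 15: wait(T2) -> count=0 queue=[T3,T1,T2] holders={T4,T5}
Step 16: signal(T5) -> count=0 queue=[T1,T2] holders={T3,T4}
Step 17: signal(T4) -> count=0 queue=[T2] holders={T1,T3}
Step 18: wait(T4) -> count=0 queue=[T2,T4] holders={T1,T3}
Final holders: T1,T3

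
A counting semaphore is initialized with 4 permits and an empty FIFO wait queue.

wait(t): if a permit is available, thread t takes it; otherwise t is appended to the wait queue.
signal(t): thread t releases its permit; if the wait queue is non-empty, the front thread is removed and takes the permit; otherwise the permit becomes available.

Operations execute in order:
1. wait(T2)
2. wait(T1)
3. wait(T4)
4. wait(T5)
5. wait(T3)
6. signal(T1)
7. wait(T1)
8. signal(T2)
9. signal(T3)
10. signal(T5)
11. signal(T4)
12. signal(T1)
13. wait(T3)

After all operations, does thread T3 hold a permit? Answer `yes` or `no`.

Step 1: wait(T2) -> count=3 queue=[] holders={T2}
Step 2: wait(T1) -> count=2 queue=[] holders={T1,T2}
Step 3: wait(T4) -> count=1 queue=[] holders={T1,T2,T4}
Step 4: wait(T5) -> count=0 queue=[] holders={T1,T2,T4,T5}
Step 5: wait(T3) -> count=0 queue=[T3] holders={T1,T2,T4,T5}
Step 6: signal(T1) -> count=0 queue=[] holders={T2,T3,T4,T5}
Step 7: wait(T1) -> count=0 queue=[T1] holders={T2,T3,T4,T5}
Step 8: signal(T2) -> count=0 queue=[] holders={T1,T3,T4,T5}
Step 9: signal(T3) -> count=1 queue=[] holders={T1,T4,T5}
Step 10: signal(T5) -> count=2 queue=[] holders={T1,T4}
Step 11: signal(T4) -> count=3 queue=[] holders={T1}
Step 12: signal(T1) -> count=4 queue=[] holders={none}
Step 13: wait(T3) -> count=3 queue=[] holders={T3}
Final holders: {T3} -> T3 in holders

Answer: yes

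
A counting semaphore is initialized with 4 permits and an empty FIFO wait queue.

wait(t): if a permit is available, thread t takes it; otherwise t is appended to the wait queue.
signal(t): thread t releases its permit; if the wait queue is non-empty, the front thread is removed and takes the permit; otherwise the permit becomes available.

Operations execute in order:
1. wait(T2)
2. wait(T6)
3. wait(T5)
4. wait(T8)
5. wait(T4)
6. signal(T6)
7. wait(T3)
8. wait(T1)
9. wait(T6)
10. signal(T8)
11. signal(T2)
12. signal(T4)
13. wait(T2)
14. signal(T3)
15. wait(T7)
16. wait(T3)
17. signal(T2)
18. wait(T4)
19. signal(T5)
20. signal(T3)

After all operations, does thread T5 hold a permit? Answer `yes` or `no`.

Answer: no

Derivation:
Step 1: wait(T2) -> count=3 queue=[] holders={T2}
Step 2: wait(T6) -> count=2 queue=[] holders={T2,T6}
Step 3: wait(T5) -> count=1 queue=[] holders={T2,T5,T6}
Step 4: wait(T8) -> count=0 queue=[] holders={T2,T5,T6,T8}
Step 5: wait(T4) -> count=0 queue=[T4] holders={T2,T5,T6,T8}
Step 6: signal(T6) -> count=0 queue=[] holders={T2,T4,T5,T8}
Step 7: wait(T3) -> count=0 queue=[T3] holders={T2,T4,T5,T8}
Step 8: wait(T1) -> count=0 queue=[T3,T1] holders={T2,T4,T5,T8}
Step 9: wait(T6) -> count=0 queue=[T3,T1,T6] holders={T2,T4,T5,T8}
Step 10: signal(T8) -> count=0 queue=[T1,T6] holders={T2,T3,T4,T5}
Step 11: signal(T2) -> count=0 queue=[T6] holders={T1,T3,T4,T5}
Step 12: signal(T4) -> count=0 queue=[] holders={T1,T3,T5,T6}
Step 13: wait(T2) -> count=0 queue=[T2] holders={T1,T3,T5,T6}
Step 14: signal(T3) -> count=0 queue=[] holders={T1,T2,T5,T6}
Step 15: wait(T7) -> count=0 queue=[T7] holders={T1,T2,T5,T6}
Step 16: wait(T3) -> count=0 queue=[T7,T3] holders={T1,T2,T5,T6}
Step 17: signal(T2) -> count=0 queue=[T3] holders={T1,T5,T6,T7}
Step 18: wait(T4) -> count=0 queue=[T3,T4] holders={T1,T5,T6,T7}
Step 19: signal(T5) -> count=0 queue=[T4] holders={T1,T3,T6,T7}
Step 20: signal(T3) -> count=0 queue=[] holders={T1,T4,T6,T7}
Final holders: {T1,T4,T6,T7} -> T5 not in holders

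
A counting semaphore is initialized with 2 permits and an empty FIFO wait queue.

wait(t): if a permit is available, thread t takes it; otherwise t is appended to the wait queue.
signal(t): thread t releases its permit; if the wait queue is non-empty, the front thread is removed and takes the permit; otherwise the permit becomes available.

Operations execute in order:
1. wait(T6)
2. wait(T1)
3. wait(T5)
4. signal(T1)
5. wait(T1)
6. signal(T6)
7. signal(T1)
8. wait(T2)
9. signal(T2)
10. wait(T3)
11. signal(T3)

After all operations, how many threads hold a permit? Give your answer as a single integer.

Step 1: wait(T6) -> count=1 queue=[] holders={T6}
Step 2: wait(T1) -> count=0 queue=[] holders={T1,T6}
Step 3: wait(T5) -> count=0 queue=[T5] holders={T1,T6}
Step 4: signal(T1) -> count=0 queue=[] holders={T5,T6}
Step 5: wait(T1) -> count=0 queue=[T1] holders={T5,T6}
Step 6: signal(T6) -> count=0 queue=[] holders={T1,T5}
Step 7: signal(T1) -> count=1 queue=[] holders={T5}
Step 8: wait(T2) -> count=0 queue=[] holders={T2,T5}
Step 9: signal(T2) -> count=1 queue=[] holders={T5}
Step 10: wait(T3) -> count=0 queue=[] holders={T3,T5}
Step 11: signal(T3) -> count=1 queue=[] holders={T5}
Final holders: {T5} -> 1 thread(s)

Answer: 1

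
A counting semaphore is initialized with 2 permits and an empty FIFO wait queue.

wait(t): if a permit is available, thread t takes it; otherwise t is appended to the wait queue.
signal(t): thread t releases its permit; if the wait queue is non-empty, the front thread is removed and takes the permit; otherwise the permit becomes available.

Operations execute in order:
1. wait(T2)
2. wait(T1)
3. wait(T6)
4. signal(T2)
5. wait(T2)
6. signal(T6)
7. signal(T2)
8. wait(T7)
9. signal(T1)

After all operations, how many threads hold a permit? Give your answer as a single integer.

Step 1: wait(T2) -> count=1 queue=[] holders={T2}
Step 2: wait(T1) -> count=0 queue=[] holders={T1,T2}
Step 3: wait(T6) -> count=0 queue=[T6] holders={T1,T2}
Step 4: signal(T2) -> count=0 queue=[] holders={T1,T6}
Step 5: wait(T2) -> count=0 queue=[T2] holders={T1,T6}
Step 6: signal(T6) -> count=0 queue=[] holders={T1,T2}
Step 7: signal(T2) -> count=1 queue=[] holders={T1}
Step 8: wait(T7) -> count=0 queue=[] holders={T1,T7}
Step 9: signal(T1) -> count=1 queue=[] holders={T7}
Final holders: {T7} -> 1 thread(s)

Answer: 1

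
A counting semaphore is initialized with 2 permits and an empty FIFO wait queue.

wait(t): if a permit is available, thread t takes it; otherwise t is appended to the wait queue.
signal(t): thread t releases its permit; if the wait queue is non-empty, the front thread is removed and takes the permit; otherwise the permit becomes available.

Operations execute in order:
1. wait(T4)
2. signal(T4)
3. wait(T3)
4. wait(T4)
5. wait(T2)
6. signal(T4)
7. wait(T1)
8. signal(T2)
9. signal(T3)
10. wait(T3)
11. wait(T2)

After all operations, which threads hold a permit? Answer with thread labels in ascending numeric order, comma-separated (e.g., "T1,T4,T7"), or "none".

Step 1: wait(T4) -> count=1 queue=[] holders={T4}
Step 2: signal(T4) -> count=2 queue=[] holders={none}
Step 3: wait(T3) -> count=1 queue=[] holders={T3}
Step 4: wait(T4) -> count=0 queue=[] holders={T3,T4}
Step 5: wait(T2) -> count=0 queue=[T2] holders={T3,T4}
Step 6: signal(T4) -> count=0 queue=[] holders={T2,T3}
Step 7: wait(T1) -> count=0 queue=[T1] holders={T2,T3}
Step 8: signal(T2) -> count=0 queue=[] holders={T1,T3}
Step 9: signal(T3) -> count=1 queue=[] holders={T1}
Step 10: wait(T3) -> count=0 queue=[] holders={T1,T3}
Step 11: wait(T2) -> count=0 queue=[T2] holders={T1,T3}
Final holders: T1,T3

Answer: T1,T3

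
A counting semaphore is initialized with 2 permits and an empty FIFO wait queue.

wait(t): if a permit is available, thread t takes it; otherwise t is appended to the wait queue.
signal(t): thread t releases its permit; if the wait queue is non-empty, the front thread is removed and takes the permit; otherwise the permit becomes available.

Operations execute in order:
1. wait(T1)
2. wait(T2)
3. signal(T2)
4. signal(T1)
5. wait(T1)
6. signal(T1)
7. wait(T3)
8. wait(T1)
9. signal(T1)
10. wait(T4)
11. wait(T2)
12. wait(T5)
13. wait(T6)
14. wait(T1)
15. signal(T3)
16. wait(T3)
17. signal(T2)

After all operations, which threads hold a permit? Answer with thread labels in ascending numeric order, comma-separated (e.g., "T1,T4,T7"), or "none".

Answer: T4,T5

Derivation:
Step 1: wait(T1) -> count=1 queue=[] holders={T1}
Step 2: wait(T2) -> count=0 queue=[] holders={T1,T2}
Step 3: signal(T2) -> count=1 queue=[] holders={T1}
Step 4: signal(T1) -> count=2 queue=[] holders={none}
Step 5: wait(T1) -> count=1 queue=[] holders={T1}
Step 6: signal(T1) -> count=2 queue=[] holders={none}
Step 7: wait(T3) -> count=1 queue=[] holders={T3}
Step 8: wait(T1) -> count=0 queue=[] holders={T1,T3}
Step 9: signal(T1) -> count=1 queue=[] holders={T3}
Step 10: wait(T4) -> count=0 queue=[] holders={T3,T4}
Step 11: wait(T2) -> count=0 queue=[T2] holders={T3,T4}
Step 12: wait(T5) -> count=0 queue=[T2,T5] holders={T3,T4}
Step 13: wait(T6) -> count=0 queue=[T2,T5,T6] holders={T3,T4}
Step 14: wait(T1) -> count=0 queue=[T2,T5,T6,T1] holders={T3,T4}
Step 15: signal(T3) -> count=0 queue=[T5,T6,T1] holders={T2,T4}
Step 16: wait(T3) -> count=0 queue=[T5,T6,T1,T3] holders={T2,T4}
Step 17: signal(T2) -> count=0 queue=[T6,T1,T3] holders={T4,T5}
Final holders: T4,T5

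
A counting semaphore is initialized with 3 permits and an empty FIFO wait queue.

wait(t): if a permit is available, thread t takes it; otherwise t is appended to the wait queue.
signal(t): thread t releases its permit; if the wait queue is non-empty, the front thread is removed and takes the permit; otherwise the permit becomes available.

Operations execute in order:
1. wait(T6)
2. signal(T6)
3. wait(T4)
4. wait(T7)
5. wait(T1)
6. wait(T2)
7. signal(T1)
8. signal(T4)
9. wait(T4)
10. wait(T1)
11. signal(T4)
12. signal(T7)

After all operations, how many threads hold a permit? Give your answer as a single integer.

Step 1: wait(T6) -> count=2 queue=[] holders={T6}
Step 2: signal(T6) -> count=3 queue=[] holders={none}
Step 3: wait(T4) -> count=2 queue=[] holders={T4}
Step 4: wait(T7) -> count=1 queue=[] holders={T4,T7}
Step 5: wait(T1) -> count=0 queue=[] holders={T1,T4,T7}
Step 6: wait(T2) -> count=0 queue=[T2] holders={T1,T4,T7}
Step 7: signal(T1) -> count=0 queue=[] holders={T2,T4,T7}
Step 8: signal(T4) -> count=1 queue=[] holders={T2,T7}
Step 9: wait(T4) -> count=0 queue=[] holders={T2,T4,T7}
Step 10: wait(T1) -> count=0 queue=[T1] holders={T2,T4,T7}
Step 11: signal(T4) -> count=0 queue=[] holders={T1,T2,T7}
Step 12: signal(T7) -> count=1 queue=[] holders={T1,T2}
Final holders: {T1,T2} -> 2 thread(s)

Answer: 2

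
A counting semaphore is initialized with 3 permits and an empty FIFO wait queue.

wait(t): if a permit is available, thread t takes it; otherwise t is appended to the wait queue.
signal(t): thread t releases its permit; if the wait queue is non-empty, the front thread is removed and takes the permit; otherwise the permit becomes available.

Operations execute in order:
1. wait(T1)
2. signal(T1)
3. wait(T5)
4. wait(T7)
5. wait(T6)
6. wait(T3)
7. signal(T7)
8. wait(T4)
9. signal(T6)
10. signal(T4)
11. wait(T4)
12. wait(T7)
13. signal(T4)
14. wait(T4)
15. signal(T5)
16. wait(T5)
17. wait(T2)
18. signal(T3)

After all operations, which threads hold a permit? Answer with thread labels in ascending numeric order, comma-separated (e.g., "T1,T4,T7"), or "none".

Step 1: wait(T1) -> count=2 queue=[] holders={T1}
Step 2: signal(T1) -> count=3 queue=[] holders={none}
Step 3: wait(T5) -> count=2 queue=[] holders={T5}
Step 4: wait(T7) -> count=1 queue=[] holders={T5,T7}
Step 5: wait(T6) -> count=0 queue=[] holders={T5,T6,T7}
Step 6: wait(T3) -> count=0 queue=[T3] holders={T5,T6,T7}
Step 7: signal(T7) -> count=0 queue=[] holders={T3,T5,T6}
Step 8: wait(T4) -> count=0 queue=[T4] holders={T3,T5,T6}
Step 9: signal(T6) -> count=0 queue=[] holders={T3,T4,T5}
Step 10: signal(T4) -> count=1 queue=[] holders={T3,T5}
Step 11: wait(T4) -> count=0 queue=[] holders={T3,T4,T5}
Step 12: wait(T7) -> count=0 queue=[T7] holders={T3,T4,T5}
Step 13: signal(T4) -> count=0 queue=[] holders={T3,T5,T7}
Step 14: wait(T4) -> count=0 queue=[T4] holders={T3,T5,T7}
Step 15: signal(T5) -> count=0 queue=[] holders={T3,T4,T7}
Step 16: wait(T5) -> count=0 queue=[T5] holders={T3,T4,T7}
Step 17: wait(T2) -> count=0 queue=[T5,T2] holders={T3,T4,T7}
Step 18: signal(T3) -> count=0 queue=[T2] holders={T4,T5,T7}
Final holders: T4,T5,T7

Answer: T4,T5,T7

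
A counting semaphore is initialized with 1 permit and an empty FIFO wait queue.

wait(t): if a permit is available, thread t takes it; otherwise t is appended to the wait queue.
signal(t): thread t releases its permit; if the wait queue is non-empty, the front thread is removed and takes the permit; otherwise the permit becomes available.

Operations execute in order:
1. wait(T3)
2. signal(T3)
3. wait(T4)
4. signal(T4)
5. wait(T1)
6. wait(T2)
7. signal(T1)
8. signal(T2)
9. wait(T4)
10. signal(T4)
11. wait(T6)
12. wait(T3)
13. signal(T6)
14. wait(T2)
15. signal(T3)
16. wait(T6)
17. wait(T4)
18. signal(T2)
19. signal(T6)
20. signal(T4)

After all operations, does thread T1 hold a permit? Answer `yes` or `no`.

Step 1: wait(T3) -> count=0 queue=[] holders={T3}
Step 2: signal(T3) -> count=1 queue=[] holders={none}
Step 3: wait(T4) -> count=0 queue=[] holders={T4}
Step 4: signal(T4) -> count=1 queue=[] holders={none}
Step 5: wait(T1) -> count=0 queue=[] holders={T1}
Step 6: wait(T2) -> count=0 queue=[T2] holders={T1}
Step 7: signal(T1) -> count=0 queue=[] holders={T2}
Step 8: signal(T2) -> count=1 queue=[] holders={none}
Step 9: wait(T4) -> count=0 queue=[] holders={T4}
Step 10: signal(T4) -> count=1 queue=[] holders={none}
Step 11: wait(T6) -> count=0 queue=[] holders={T6}
Step 12: wait(T3) -> count=0 queue=[T3] holders={T6}
Step 13: signal(T6) -> count=0 queue=[] holders={T3}
Step 14: wait(T2) -> count=0 queue=[T2] holders={T3}
Step 15: signal(T3) -> count=0 queue=[] holders={T2}
Step 16: wait(T6) -> count=0 queue=[T6] holders={T2}
Step 17: wait(T4) -> count=0 queue=[T6,T4] holders={T2}
Step 18: signal(T2) -> count=0 queue=[T4] holders={T6}
Step 19: signal(T6) -> count=0 queue=[] holders={T4}
Step 20: signal(T4) -> count=1 queue=[] holders={none}
Final holders: {none} -> T1 not in holders

Answer: no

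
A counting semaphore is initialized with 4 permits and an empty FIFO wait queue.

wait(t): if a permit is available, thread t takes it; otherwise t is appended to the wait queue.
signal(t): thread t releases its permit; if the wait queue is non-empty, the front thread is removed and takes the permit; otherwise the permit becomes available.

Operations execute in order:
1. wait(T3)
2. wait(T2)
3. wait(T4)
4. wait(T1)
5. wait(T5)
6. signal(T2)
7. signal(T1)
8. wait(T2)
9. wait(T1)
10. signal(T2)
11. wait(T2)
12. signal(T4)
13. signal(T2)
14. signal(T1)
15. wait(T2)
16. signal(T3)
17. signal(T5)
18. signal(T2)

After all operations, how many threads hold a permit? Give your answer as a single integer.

Step 1: wait(T3) -> count=3 queue=[] holders={T3}
Step 2: wait(T2) -> count=2 queue=[] holders={T2,T3}
Step 3: wait(T4) -> count=1 queue=[] holders={T2,T3,T4}
Step 4: wait(T1) -> count=0 queue=[] holders={T1,T2,T3,T4}
Step 5: wait(T5) -> count=0 queue=[T5] holders={T1,T2,T3,T4}
Step 6: signal(T2) -> count=0 queue=[] holders={T1,T3,T4,T5}
Step 7: signal(T1) -> count=1 queue=[] holders={T3,T4,T5}
Step 8: wait(T2) -> count=0 queue=[] holders={T2,T3,T4,T5}
Step 9: wait(T1) -> count=0 queue=[T1] holders={T2,T3,T4,T5}
Step 10: signal(T2) -> count=0 queue=[] holders={T1,T3,T4,T5}
Step 11: wait(T2) -> count=0 queue=[T2] holders={T1,T3,T4,T5}
Step 12: signal(T4) -> count=0 queue=[] holders={T1,T2,T3,T5}
Step 13: signal(T2) -> count=1 queue=[] holders={T1,T3,T5}
Step 14: signal(T1) -> count=2 queue=[] holders={T3,T5}
Step 15: wait(T2) -> count=1 queue=[] holders={T2,T3,T5}
Step 16: signal(T3) -> count=2 queue=[] holders={T2,T5}
Step 17: signal(T5) -> count=3 queue=[] holders={T2}
Step 18: signal(T2) -> count=4 queue=[] holders={none}
Final holders: {none} -> 0 thread(s)

Answer: 0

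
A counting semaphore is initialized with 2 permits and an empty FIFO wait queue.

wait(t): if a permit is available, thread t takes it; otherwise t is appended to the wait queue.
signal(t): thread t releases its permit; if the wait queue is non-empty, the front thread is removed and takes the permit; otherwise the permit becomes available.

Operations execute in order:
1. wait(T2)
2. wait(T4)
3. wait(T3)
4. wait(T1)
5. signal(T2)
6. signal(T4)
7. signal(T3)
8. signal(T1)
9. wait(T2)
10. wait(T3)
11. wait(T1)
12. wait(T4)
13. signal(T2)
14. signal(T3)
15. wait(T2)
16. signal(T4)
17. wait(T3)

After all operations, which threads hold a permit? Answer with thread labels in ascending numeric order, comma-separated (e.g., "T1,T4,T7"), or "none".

Step 1: wait(T2) -> count=1 queue=[] holders={T2}
Step 2: wait(T4) -> count=0 queue=[] holders={T2,T4}
Step 3: wait(T3) -> count=0 queue=[T3] holders={T2,T4}
Step 4: wait(T1) -> count=0 queue=[T3,T1] holders={T2,T4}
Step 5: signal(T2) -> count=0 queue=[T1] holders={T3,T4}
Step 6: signal(T4) -> count=0 queue=[] holders={T1,T3}
Step 7: signal(T3) -> count=1 queue=[] holders={T1}
Step 8: signal(T1) -> count=2 queue=[] holders={none}
Step 9: wait(T2) -> count=1 queue=[] holders={T2}
Step 10: wait(T3) -> count=0 queue=[] holders={T2,T3}
Step 11: wait(T1) -> count=0 queue=[T1] holders={T2,T3}
Step 12: wait(T4) -> count=0 queue=[T1,T4] holders={T2,T3}
Step 13: signal(T2) -> count=0 queue=[T4] holders={T1,T3}
Step 14: signal(T3) -> count=0 queue=[] holders={T1,T4}
Step 15: wait(T2) -> count=0 queue=[T2] holders={T1,T4}
Step 16: signal(T4) -> count=0 queue=[] holders={T1,T2}
Step 17: wait(T3) -> count=0 queue=[T3] holders={T1,T2}
Final holders: T1,T2

Answer: T1,T2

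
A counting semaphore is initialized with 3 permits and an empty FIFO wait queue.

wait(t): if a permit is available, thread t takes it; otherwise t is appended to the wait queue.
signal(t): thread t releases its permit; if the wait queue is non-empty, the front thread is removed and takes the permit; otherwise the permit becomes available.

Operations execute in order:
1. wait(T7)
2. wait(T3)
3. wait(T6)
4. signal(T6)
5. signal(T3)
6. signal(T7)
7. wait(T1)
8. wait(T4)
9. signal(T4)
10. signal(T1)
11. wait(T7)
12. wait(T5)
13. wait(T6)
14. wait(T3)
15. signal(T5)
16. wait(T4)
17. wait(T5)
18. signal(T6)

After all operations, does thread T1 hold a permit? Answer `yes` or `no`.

Answer: no

Derivation:
Step 1: wait(T7) -> count=2 queue=[] holders={T7}
Step 2: wait(T3) -> count=1 queue=[] holders={T3,T7}
Step 3: wait(T6) -> count=0 queue=[] holders={T3,T6,T7}
Step 4: signal(T6) -> count=1 queue=[] holders={T3,T7}
Step 5: signal(T3) -> count=2 queue=[] holders={T7}
Step 6: signal(T7) -> count=3 queue=[] holders={none}
Step 7: wait(T1) -> count=2 queue=[] holders={T1}
Step 8: wait(T4) -> count=1 queue=[] holders={T1,T4}
Step 9: signal(T4) -> count=2 queue=[] holders={T1}
Step 10: signal(T1) -> count=3 queue=[] holders={none}
Step 11: wait(T7) -> count=2 queue=[] holders={T7}
Step 12: wait(T5) -> count=1 queue=[] holders={T5,T7}
Step 13: wait(T6) -> count=0 queue=[] holders={T5,T6,T7}
Step 14: wait(T3) -> count=0 queue=[T3] holders={T5,T6,T7}
Step 15: signal(T5) -> count=0 queue=[] holders={T3,T6,T7}
Step 16: wait(T4) -> count=0 queue=[T4] holders={T3,T6,T7}
Step 17: wait(T5) -> count=0 queue=[T4,T5] holders={T3,T6,T7}
Step 18: signal(T6) -> count=0 queue=[T5] holders={T3,T4,T7}
Final holders: {T3,T4,T7} -> T1 not in holders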